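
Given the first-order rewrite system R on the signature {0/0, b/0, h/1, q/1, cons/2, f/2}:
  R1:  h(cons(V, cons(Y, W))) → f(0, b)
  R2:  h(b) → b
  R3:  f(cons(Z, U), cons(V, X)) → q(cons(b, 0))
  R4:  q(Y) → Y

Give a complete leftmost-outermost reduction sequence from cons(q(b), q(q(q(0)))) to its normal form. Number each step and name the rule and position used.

1. cons(q(b), q(q(q(0))))  →  cons(b, q(q(q(0))))   [R4 at 1]
2. cons(b, q(q(q(0))))  →  cons(b, q(q(0)))   [R4 at 2]
3. cons(b, q(q(0)))  →  cons(b, q(0))   [R4 at 2]
4. cons(b, q(0))  →  cons(b, 0)   [R4 at 2]

cons(b, 0)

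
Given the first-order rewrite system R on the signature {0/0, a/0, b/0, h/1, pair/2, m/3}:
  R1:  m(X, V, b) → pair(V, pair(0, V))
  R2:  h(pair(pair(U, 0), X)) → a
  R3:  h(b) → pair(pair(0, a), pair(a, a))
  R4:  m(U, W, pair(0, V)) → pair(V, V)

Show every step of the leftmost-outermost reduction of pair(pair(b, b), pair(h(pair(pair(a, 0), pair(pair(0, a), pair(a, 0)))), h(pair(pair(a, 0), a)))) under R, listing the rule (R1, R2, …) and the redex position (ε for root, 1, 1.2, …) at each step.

pair(pair(b, b), pair(a, a))

1. pair(pair(b, b), pair(h(pair(pair(a, 0), pair(pair(0, a), pair(a, 0)))), h(pair(pair(a, 0), a))))  →  pair(pair(b, b), pair(a, h(pair(pair(a, 0), a))))   [R2 at 2.1]
2. pair(pair(b, b), pair(a, h(pair(pair(a, 0), a))))  →  pair(pair(b, b), pair(a, a))   [R2 at 2.2]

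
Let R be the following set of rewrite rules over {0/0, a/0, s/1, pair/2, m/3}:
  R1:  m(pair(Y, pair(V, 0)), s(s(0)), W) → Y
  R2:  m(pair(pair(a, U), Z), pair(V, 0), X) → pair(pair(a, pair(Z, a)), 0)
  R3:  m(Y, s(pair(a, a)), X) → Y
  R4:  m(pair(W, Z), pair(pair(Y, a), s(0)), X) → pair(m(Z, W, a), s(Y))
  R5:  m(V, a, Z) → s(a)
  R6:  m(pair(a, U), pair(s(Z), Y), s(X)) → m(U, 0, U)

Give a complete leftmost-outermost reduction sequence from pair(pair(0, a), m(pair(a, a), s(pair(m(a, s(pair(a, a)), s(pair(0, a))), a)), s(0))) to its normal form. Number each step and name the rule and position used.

pair(pair(0, a), pair(a, a))

1. pair(pair(0, a), m(pair(a, a), s(pair(m(a, s(pair(a, a)), s(pair(0, a))), a)), s(0)))  →  pair(pair(0, a), m(pair(a, a), s(pair(a, a)), s(0)))   [R3 at 2.2.1.1]
2. pair(pair(0, a), m(pair(a, a), s(pair(a, a)), s(0)))  →  pair(pair(0, a), pair(a, a))   [R3 at 2]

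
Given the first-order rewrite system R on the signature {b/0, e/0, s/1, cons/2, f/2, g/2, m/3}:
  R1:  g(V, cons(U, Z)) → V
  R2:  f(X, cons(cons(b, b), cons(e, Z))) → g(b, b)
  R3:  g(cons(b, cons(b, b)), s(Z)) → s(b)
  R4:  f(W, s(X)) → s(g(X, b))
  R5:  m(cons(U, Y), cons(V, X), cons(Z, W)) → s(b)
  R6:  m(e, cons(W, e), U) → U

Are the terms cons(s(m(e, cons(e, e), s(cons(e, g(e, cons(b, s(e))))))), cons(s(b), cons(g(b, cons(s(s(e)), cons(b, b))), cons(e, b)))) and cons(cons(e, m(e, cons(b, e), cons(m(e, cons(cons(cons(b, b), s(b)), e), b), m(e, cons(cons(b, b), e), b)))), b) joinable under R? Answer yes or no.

Reduce t₁ = cons(s(m(e, cons(e, e), s(cons(e, g(e, cons(b, s(e))))))), cons(s(b), cons(g(b, cons(s(s(e)), cons(b, b))), cons(e, b)))):
1. cons(s(m(e, cons(e, e), s(cons(e, g(e, cons(b, s(e))))))), cons(s(b), cons(g(b, cons(s(s(e)), cons(b, b))), cons(e, b))))  →  cons(s(s(cons(e, g(e, cons(b, s(e)))))), cons(s(b), cons(g(b, cons(s(s(e)), cons(b, b))), cons(e, b))))   [R6 at 1.1]
2. cons(s(s(cons(e, g(e, cons(b, s(e)))))), cons(s(b), cons(g(b, cons(s(s(e)), cons(b, b))), cons(e, b))))  →  cons(s(s(cons(e, e))), cons(s(b), cons(g(b, cons(s(s(e)), cons(b, b))), cons(e, b))))   [R1 at 1.1.1.2]
3. cons(s(s(cons(e, e))), cons(s(b), cons(g(b, cons(s(s(e)), cons(b, b))), cons(e, b))))  →  cons(s(s(cons(e, e))), cons(s(b), cons(b, cons(e, b))))   [R1 at 2.2.1]

Reduce t₂ = cons(cons(e, m(e, cons(b, e), cons(m(e, cons(cons(cons(b, b), s(b)), e), b), m(e, cons(cons(b, b), e), b)))), b):
1. cons(cons(e, m(e, cons(b, e), cons(m(e, cons(cons(cons(b, b), s(b)), e), b), m(e, cons(cons(b, b), e), b)))), b)  →  cons(cons(e, cons(m(e, cons(cons(cons(b, b), s(b)), e), b), m(e, cons(cons(b, b), e), b))), b)   [R6 at 1.2]
2. cons(cons(e, cons(m(e, cons(cons(cons(b, b), s(b)), e), b), m(e, cons(cons(b, b), e), b))), b)  →  cons(cons(e, cons(b, m(e, cons(cons(b, b), e), b))), b)   [R6 at 1.2.1]
3. cons(cons(e, cons(b, m(e, cons(cons(b, b), e), b))), b)  →  cons(cons(e, cons(b, b)), b)   [R6 at 1.2.2]

no — NF(t₁) = cons(s(s(cons(e, e))), cons(s(b), cons(b, cons(e, b)))), NF(t₂) = cons(cons(e, cons(b, b)), b)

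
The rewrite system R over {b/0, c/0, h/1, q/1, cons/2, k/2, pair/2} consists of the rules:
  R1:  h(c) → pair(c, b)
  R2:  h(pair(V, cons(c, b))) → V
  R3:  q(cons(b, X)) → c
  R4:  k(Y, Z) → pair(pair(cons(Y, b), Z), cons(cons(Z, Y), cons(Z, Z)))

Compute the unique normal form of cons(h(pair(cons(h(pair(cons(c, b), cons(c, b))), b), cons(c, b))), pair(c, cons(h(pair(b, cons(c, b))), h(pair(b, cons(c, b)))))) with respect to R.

cons(cons(cons(c, b), b), pair(c, cons(b, b)))

1. cons(h(pair(cons(h(pair(cons(c, b), cons(c, b))), b), cons(c, b))), pair(c, cons(h(pair(b, cons(c, b))), h(pair(b, cons(c, b))))))  →  cons(cons(h(pair(cons(c, b), cons(c, b))), b), pair(c, cons(h(pair(b, cons(c, b))), h(pair(b, cons(c, b))))))   [R2 at 1]
2. cons(cons(h(pair(cons(c, b), cons(c, b))), b), pair(c, cons(h(pair(b, cons(c, b))), h(pair(b, cons(c, b))))))  →  cons(cons(cons(c, b), b), pair(c, cons(h(pair(b, cons(c, b))), h(pair(b, cons(c, b))))))   [R2 at 1.1]
3. cons(cons(cons(c, b), b), pair(c, cons(h(pair(b, cons(c, b))), h(pair(b, cons(c, b))))))  →  cons(cons(cons(c, b), b), pair(c, cons(b, h(pair(b, cons(c, b))))))   [R2 at 2.2.1]
4. cons(cons(cons(c, b), b), pair(c, cons(b, h(pair(b, cons(c, b))))))  →  cons(cons(cons(c, b), b), pair(c, cons(b, b)))   [R2 at 2.2.2]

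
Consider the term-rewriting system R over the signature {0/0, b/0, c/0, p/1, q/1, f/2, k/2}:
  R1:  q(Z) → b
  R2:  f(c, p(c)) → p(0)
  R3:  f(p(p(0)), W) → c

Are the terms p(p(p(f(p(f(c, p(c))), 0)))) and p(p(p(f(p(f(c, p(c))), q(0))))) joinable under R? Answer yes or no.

Reduce t₁ = p(p(p(f(p(f(c, p(c))), 0)))):
1. p(p(p(f(p(f(c, p(c))), 0))))  →  p(p(p(f(p(p(0)), 0))))   [R2 at 1.1.1.1.1]
2. p(p(p(f(p(p(0)), 0))))  →  p(p(p(c)))   [R3 at 1.1.1]

Reduce t₂ = p(p(p(f(p(f(c, p(c))), q(0))))):
1. p(p(p(f(p(f(c, p(c))), q(0)))))  →  p(p(p(f(p(p(0)), q(0)))))   [R2 at 1.1.1.1.1]
2. p(p(p(f(p(p(0)), q(0)))))  →  p(p(p(c)))   [R3 at 1.1.1]

yes — NF(t₁) = p(p(p(c))), NF(t₂) = p(p(p(c)))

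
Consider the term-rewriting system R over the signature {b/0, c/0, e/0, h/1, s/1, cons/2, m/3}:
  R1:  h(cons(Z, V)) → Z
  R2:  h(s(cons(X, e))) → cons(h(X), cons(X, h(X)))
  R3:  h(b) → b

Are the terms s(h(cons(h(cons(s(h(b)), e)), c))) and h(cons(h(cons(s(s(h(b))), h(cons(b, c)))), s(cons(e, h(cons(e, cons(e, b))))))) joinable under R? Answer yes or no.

Reduce t₁ = s(h(cons(h(cons(s(h(b)), e)), c))):
1. s(h(cons(h(cons(s(h(b)), e)), c)))  →  s(h(cons(s(h(b)), e)))   [R1 at 1]
2. s(h(cons(s(h(b)), e)))  →  s(s(h(b)))   [R1 at 1]
3. s(s(h(b)))  →  s(s(b))   [R3 at 1.1]

Reduce t₂ = h(cons(h(cons(s(s(h(b))), h(cons(b, c)))), s(cons(e, h(cons(e, cons(e, b))))))):
1. h(cons(h(cons(s(s(h(b))), h(cons(b, c)))), s(cons(e, h(cons(e, cons(e, b)))))))  →  h(cons(s(s(h(b))), h(cons(b, c))))   [R1 at ε]
2. h(cons(s(s(h(b))), h(cons(b, c))))  →  s(s(h(b)))   [R1 at ε]
3. s(s(h(b)))  →  s(s(b))   [R3 at 1.1]

yes — NF(t₁) = s(s(b)), NF(t₂) = s(s(b))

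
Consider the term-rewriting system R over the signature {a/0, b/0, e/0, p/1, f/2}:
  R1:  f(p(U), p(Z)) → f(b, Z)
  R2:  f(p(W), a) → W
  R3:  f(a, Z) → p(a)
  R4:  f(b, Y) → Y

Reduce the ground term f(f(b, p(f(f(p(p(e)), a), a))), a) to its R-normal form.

1. f(f(b, p(f(f(p(p(e)), a), a))), a)  →  f(p(f(f(p(p(e)), a), a)), a)   [R4 at 1]
2. f(p(f(f(p(p(e)), a), a)), a)  →  f(f(p(p(e)), a), a)   [R2 at ε]
3. f(f(p(p(e)), a), a)  →  f(p(e), a)   [R2 at 1]
4. f(p(e), a)  →  e   [R2 at ε]

e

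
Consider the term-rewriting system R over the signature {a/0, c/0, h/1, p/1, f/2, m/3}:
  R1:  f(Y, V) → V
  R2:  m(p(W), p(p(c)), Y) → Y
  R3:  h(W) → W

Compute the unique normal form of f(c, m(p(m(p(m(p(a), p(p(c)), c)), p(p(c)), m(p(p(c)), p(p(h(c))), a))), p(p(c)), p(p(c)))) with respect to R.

1. f(c, m(p(m(p(m(p(a), p(p(c)), c)), p(p(c)), m(p(p(c)), p(p(h(c))), a))), p(p(c)), p(p(c))))  →  m(p(m(p(m(p(a), p(p(c)), c)), p(p(c)), m(p(p(c)), p(p(h(c))), a))), p(p(c)), p(p(c)))   [R1 at ε]
2. m(p(m(p(m(p(a), p(p(c)), c)), p(p(c)), m(p(p(c)), p(p(h(c))), a))), p(p(c)), p(p(c)))  →  p(p(c))   [R2 at ε]

p(p(c))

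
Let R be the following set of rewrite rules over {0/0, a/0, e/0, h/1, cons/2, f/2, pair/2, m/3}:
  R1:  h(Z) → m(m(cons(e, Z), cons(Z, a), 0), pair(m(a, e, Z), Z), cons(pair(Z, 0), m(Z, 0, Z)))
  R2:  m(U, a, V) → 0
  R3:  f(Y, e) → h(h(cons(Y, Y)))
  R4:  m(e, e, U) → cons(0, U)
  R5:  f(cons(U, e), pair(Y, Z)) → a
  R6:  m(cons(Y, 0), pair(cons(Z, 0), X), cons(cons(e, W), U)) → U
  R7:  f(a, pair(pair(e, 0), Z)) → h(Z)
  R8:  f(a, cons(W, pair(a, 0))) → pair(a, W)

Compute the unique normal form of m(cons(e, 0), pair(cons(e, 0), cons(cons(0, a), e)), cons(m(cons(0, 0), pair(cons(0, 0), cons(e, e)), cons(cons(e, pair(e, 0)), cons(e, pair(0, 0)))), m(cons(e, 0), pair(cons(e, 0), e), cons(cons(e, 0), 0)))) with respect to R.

0

1. m(cons(e, 0), pair(cons(e, 0), cons(cons(0, a), e)), cons(m(cons(0, 0), pair(cons(0, 0), cons(e, e)), cons(cons(e, pair(e, 0)), cons(e, pair(0, 0)))), m(cons(e, 0), pair(cons(e, 0), e), cons(cons(e, 0), 0))))  →  m(cons(e, 0), pair(cons(e, 0), cons(cons(0, a), e)), cons(cons(e, pair(0, 0)), m(cons(e, 0), pair(cons(e, 0), e), cons(cons(e, 0), 0))))   [R6 at 3.1]
2. m(cons(e, 0), pair(cons(e, 0), cons(cons(0, a), e)), cons(cons(e, pair(0, 0)), m(cons(e, 0), pair(cons(e, 0), e), cons(cons(e, 0), 0))))  →  m(cons(e, 0), pair(cons(e, 0), e), cons(cons(e, 0), 0))   [R6 at ε]
3. m(cons(e, 0), pair(cons(e, 0), e), cons(cons(e, 0), 0))  →  0   [R6 at ε]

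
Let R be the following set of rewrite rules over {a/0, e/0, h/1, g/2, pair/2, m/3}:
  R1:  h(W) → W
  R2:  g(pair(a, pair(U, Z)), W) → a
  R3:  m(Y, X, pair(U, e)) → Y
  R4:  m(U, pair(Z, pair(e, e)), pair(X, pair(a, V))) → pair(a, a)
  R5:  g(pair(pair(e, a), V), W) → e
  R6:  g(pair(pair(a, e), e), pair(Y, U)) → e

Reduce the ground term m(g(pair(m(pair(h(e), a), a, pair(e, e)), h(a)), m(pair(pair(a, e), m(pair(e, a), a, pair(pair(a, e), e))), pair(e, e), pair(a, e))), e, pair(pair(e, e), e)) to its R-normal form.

e

1. m(g(pair(m(pair(h(e), a), a, pair(e, e)), h(a)), m(pair(pair(a, e), m(pair(e, a), a, pair(pair(a, e), e))), pair(e, e), pair(a, e))), e, pair(pair(e, e), e))  →  g(pair(m(pair(h(e), a), a, pair(e, e)), h(a)), m(pair(pair(a, e), m(pair(e, a), a, pair(pair(a, e), e))), pair(e, e), pair(a, e)))   [R3 at ε]
2. g(pair(m(pair(h(e), a), a, pair(e, e)), h(a)), m(pair(pair(a, e), m(pair(e, a), a, pair(pair(a, e), e))), pair(e, e), pair(a, e)))  →  g(pair(pair(h(e), a), h(a)), m(pair(pair(a, e), m(pair(e, a), a, pair(pair(a, e), e))), pair(e, e), pair(a, e)))   [R3 at 1.1]
3. g(pair(pair(h(e), a), h(a)), m(pair(pair(a, e), m(pair(e, a), a, pair(pair(a, e), e))), pair(e, e), pair(a, e)))  →  g(pair(pair(e, a), h(a)), m(pair(pair(a, e), m(pair(e, a), a, pair(pair(a, e), e))), pair(e, e), pair(a, e)))   [R1 at 1.1.1]
4. g(pair(pair(e, a), h(a)), m(pair(pair(a, e), m(pair(e, a), a, pair(pair(a, e), e))), pair(e, e), pair(a, e)))  →  e   [R5 at ε]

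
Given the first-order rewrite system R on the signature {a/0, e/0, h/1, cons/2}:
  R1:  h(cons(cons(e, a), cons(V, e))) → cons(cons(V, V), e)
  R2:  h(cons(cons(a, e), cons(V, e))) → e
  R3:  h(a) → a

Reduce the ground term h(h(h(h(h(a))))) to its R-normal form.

a

1. h(h(h(h(h(a)))))  →  h(h(h(h(a))))   [R3 at 1.1.1.1]
2. h(h(h(h(a))))  →  h(h(h(a)))   [R3 at 1.1.1]
3. h(h(h(a)))  →  h(h(a))   [R3 at 1.1]
4. h(h(a))  →  h(a)   [R3 at 1]
5. h(a)  →  a   [R3 at ε]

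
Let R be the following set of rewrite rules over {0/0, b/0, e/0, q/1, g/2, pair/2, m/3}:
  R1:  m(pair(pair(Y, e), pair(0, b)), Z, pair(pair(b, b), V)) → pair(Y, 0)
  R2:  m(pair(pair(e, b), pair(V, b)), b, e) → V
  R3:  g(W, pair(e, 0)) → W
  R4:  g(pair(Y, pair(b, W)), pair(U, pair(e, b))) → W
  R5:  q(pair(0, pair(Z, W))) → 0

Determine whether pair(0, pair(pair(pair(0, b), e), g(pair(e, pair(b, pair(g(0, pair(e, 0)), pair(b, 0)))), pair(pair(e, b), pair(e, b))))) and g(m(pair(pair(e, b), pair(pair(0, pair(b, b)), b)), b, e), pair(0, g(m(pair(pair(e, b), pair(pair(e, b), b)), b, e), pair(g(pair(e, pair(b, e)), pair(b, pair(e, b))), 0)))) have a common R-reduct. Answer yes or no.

no — NF(t₁) = pair(0, pair(pair(pair(0, b), e), pair(0, pair(b, 0)))), NF(t₂) = b

Reduce t₁ = pair(0, pair(pair(pair(0, b), e), g(pair(e, pair(b, pair(g(0, pair(e, 0)), pair(b, 0)))), pair(pair(e, b), pair(e, b))))):
1. pair(0, pair(pair(pair(0, b), e), g(pair(e, pair(b, pair(g(0, pair(e, 0)), pair(b, 0)))), pair(pair(e, b), pair(e, b)))))  →  pair(0, pair(pair(pair(0, b), e), pair(g(0, pair(e, 0)), pair(b, 0))))   [R4 at 2.2]
2. pair(0, pair(pair(pair(0, b), e), pair(g(0, pair(e, 0)), pair(b, 0))))  →  pair(0, pair(pair(pair(0, b), e), pair(0, pair(b, 0))))   [R3 at 2.2.1]

Reduce t₂ = g(m(pair(pair(e, b), pair(pair(0, pair(b, b)), b)), b, e), pair(0, g(m(pair(pair(e, b), pair(pair(e, b), b)), b, e), pair(g(pair(e, pair(b, e)), pair(b, pair(e, b))), 0)))):
1. g(m(pair(pair(e, b), pair(pair(0, pair(b, b)), b)), b, e), pair(0, g(m(pair(pair(e, b), pair(pair(e, b), b)), b, e), pair(g(pair(e, pair(b, e)), pair(b, pair(e, b))), 0))))  →  g(pair(0, pair(b, b)), pair(0, g(m(pair(pair(e, b), pair(pair(e, b), b)), b, e), pair(g(pair(e, pair(b, e)), pair(b, pair(e, b))), 0))))   [R2 at 1]
2. g(pair(0, pair(b, b)), pair(0, g(m(pair(pair(e, b), pair(pair(e, b), b)), b, e), pair(g(pair(e, pair(b, e)), pair(b, pair(e, b))), 0))))  →  g(pair(0, pair(b, b)), pair(0, g(pair(e, b), pair(g(pair(e, pair(b, e)), pair(b, pair(e, b))), 0))))   [R2 at 2.2.1]
3. g(pair(0, pair(b, b)), pair(0, g(pair(e, b), pair(g(pair(e, pair(b, e)), pair(b, pair(e, b))), 0))))  →  g(pair(0, pair(b, b)), pair(0, g(pair(e, b), pair(e, 0))))   [R4 at 2.2.2.1]
4. g(pair(0, pair(b, b)), pair(0, g(pair(e, b), pair(e, 0))))  →  g(pair(0, pair(b, b)), pair(0, pair(e, b)))   [R3 at 2.2]
5. g(pair(0, pair(b, b)), pair(0, pair(e, b)))  →  b   [R4 at ε]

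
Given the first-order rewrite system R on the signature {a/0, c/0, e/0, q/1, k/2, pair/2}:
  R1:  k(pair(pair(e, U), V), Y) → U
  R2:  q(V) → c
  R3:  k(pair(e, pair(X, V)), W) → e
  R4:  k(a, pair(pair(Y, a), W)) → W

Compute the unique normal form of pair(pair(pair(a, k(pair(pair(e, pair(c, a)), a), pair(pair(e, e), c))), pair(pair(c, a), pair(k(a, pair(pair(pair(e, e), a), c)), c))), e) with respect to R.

pair(pair(pair(a, pair(c, a)), pair(pair(c, a), pair(c, c))), e)

1. pair(pair(pair(a, k(pair(pair(e, pair(c, a)), a), pair(pair(e, e), c))), pair(pair(c, a), pair(k(a, pair(pair(pair(e, e), a), c)), c))), e)  →  pair(pair(pair(a, pair(c, a)), pair(pair(c, a), pair(k(a, pair(pair(pair(e, e), a), c)), c))), e)   [R1 at 1.1.2]
2. pair(pair(pair(a, pair(c, a)), pair(pair(c, a), pair(k(a, pair(pair(pair(e, e), a), c)), c))), e)  →  pair(pair(pair(a, pair(c, a)), pair(pair(c, a), pair(c, c))), e)   [R4 at 1.2.2.1]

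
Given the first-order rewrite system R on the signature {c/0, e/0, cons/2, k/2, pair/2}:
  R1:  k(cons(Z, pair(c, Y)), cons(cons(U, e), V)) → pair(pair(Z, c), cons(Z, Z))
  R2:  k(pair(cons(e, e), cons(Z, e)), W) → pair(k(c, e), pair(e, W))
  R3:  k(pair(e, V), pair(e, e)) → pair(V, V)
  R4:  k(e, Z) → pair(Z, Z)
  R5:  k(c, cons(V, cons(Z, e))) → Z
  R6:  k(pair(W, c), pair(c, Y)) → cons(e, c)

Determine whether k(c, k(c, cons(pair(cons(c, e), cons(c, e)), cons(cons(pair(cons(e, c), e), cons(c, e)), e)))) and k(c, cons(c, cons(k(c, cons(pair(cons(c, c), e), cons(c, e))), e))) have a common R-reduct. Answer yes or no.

Reduce t₁ = k(c, k(c, cons(pair(cons(c, e), cons(c, e)), cons(cons(pair(cons(e, c), e), cons(c, e)), e)))):
1. k(c, k(c, cons(pair(cons(c, e), cons(c, e)), cons(cons(pair(cons(e, c), e), cons(c, e)), e))))  →  k(c, cons(pair(cons(e, c), e), cons(c, e)))   [R5 at 2]
2. k(c, cons(pair(cons(e, c), e), cons(c, e)))  →  c   [R5 at ε]

Reduce t₂ = k(c, cons(c, cons(k(c, cons(pair(cons(c, c), e), cons(c, e))), e))):
1. k(c, cons(c, cons(k(c, cons(pair(cons(c, c), e), cons(c, e))), e)))  →  k(c, cons(pair(cons(c, c), e), cons(c, e)))   [R5 at ε]
2. k(c, cons(pair(cons(c, c), e), cons(c, e)))  →  c   [R5 at ε]

yes — NF(t₁) = c, NF(t₂) = c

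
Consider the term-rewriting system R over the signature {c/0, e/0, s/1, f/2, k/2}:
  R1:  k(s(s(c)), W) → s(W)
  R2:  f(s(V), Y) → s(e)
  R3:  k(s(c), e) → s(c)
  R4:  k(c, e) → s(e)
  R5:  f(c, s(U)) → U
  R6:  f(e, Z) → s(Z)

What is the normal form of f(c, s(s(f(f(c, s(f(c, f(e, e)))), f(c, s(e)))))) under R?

1. f(c, s(s(f(f(c, s(f(c, f(e, e)))), f(c, s(e))))))  →  s(f(f(c, s(f(c, f(e, e)))), f(c, s(e))))   [R5 at ε]
2. s(f(f(c, s(f(c, f(e, e)))), f(c, s(e))))  →  s(f(f(c, f(e, e)), f(c, s(e))))   [R5 at 1.1]
3. s(f(f(c, f(e, e)), f(c, s(e))))  →  s(f(f(c, s(e)), f(c, s(e))))   [R6 at 1.1.2]
4. s(f(f(c, s(e)), f(c, s(e))))  →  s(f(e, f(c, s(e))))   [R5 at 1.1]
5. s(f(e, f(c, s(e))))  →  s(s(f(c, s(e))))   [R6 at 1]
6. s(s(f(c, s(e))))  →  s(s(e))   [R5 at 1.1]

s(s(e))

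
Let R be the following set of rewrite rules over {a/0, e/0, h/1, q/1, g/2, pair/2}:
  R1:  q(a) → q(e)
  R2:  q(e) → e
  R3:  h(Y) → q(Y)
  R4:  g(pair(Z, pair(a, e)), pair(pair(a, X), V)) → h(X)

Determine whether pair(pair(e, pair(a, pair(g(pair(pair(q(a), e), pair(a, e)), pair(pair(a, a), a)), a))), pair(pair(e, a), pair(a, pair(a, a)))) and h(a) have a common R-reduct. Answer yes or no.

no — NF(t₁) = pair(pair(e, pair(a, pair(e, a))), pair(pair(e, a), pair(a, pair(a, a)))), NF(t₂) = e

Reduce t₁ = pair(pair(e, pair(a, pair(g(pair(pair(q(a), e), pair(a, e)), pair(pair(a, a), a)), a))), pair(pair(e, a), pair(a, pair(a, a)))):
1. pair(pair(e, pair(a, pair(g(pair(pair(q(a), e), pair(a, e)), pair(pair(a, a), a)), a))), pair(pair(e, a), pair(a, pair(a, a))))  →  pair(pair(e, pair(a, pair(h(a), a))), pair(pair(e, a), pair(a, pair(a, a))))   [R4 at 1.2.2.1]
2. pair(pair(e, pair(a, pair(h(a), a))), pair(pair(e, a), pair(a, pair(a, a))))  →  pair(pair(e, pair(a, pair(q(a), a))), pair(pair(e, a), pair(a, pair(a, a))))   [R3 at 1.2.2.1]
3. pair(pair(e, pair(a, pair(q(a), a))), pair(pair(e, a), pair(a, pair(a, a))))  →  pair(pair(e, pair(a, pair(q(e), a))), pair(pair(e, a), pair(a, pair(a, a))))   [R1 at 1.2.2.1]
4. pair(pair(e, pair(a, pair(q(e), a))), pair(pair(e, a), pair(a, pair(a, a))))  →  pair(pair(e, pair(a, pair(e, a))), pair(pair(e, a), pair(a, pair(a, a))))   [R2 at 1.2.2.1]

Reduce t₂ = h(a):
1. h(a)  →  q(a)   [R3 at ε]
2. q(a)  →  q(e)   [R1 at ε]
3. q(e)  →  e   [R2 at ε]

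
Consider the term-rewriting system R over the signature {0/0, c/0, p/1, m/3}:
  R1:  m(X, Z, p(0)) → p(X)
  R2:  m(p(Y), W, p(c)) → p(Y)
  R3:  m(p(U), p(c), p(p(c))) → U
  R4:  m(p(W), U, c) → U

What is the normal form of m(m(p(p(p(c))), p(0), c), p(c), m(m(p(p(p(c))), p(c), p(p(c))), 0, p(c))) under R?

1. m(m(p(p(p(c))), p(0), c), p(c), m(m(p(p(p(c))), p(c), p(p(c))), 0, p(c)))  →  m(p(0), p(c), m(m(p(p(p(c))), p(c), p(p(c))), 0, p(c)))   [R4 at 1]
2. m(p(0), p(c), m(m(p(p(p(c))), p(c), p(p(c))), 0, p(c)))  →  m(p(0), p(c), m(p(p(c)), 0, p(c)))   [R3 at 3.1]
3. m(p(0), p(c), m(p(p(c)), 0, p(c)))  →  m(p(0), p(c), p(p(c)))   [R2 at 3]
4. m(p(0), p(c), p(p(c)))  →  0   [R3 at ε]

0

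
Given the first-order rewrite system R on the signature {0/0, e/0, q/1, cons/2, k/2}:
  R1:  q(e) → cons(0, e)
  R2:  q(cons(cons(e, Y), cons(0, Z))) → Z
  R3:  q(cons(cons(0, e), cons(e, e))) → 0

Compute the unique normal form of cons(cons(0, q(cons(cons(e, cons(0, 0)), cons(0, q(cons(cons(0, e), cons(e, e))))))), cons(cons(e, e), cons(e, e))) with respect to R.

1. cons(cons(0, q(cons(cons(e, cons(0, 0)), cons(0, q(cons(cons(0, e), cons(e, e))))))), cons(cons(e, e), cons(e, e)))  →  cons(cons(0, q(cons(cons(0, e), cons(e, e)))), cons(cons(e, e), cons(e, e)))   [R2 at 1.2]
2. cons(cons(0, q(cons(cons(0, e), cons(e, e)))), cons(cons(e, e), cons(e, e)))  →  cons(cons(0, 0), cons(cons(e, e), cons(e, e)))   [R3 at 1.2]

cons(cons(0, 0), cons(cons(e, e), cons(e, e)))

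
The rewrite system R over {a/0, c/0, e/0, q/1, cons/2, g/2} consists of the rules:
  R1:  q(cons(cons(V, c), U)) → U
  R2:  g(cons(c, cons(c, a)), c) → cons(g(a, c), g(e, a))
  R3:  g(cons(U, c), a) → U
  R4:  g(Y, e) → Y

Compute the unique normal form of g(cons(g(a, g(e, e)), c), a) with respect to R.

a

1. g(cons(g(a, g(e, e)), c), a)  →  g(a, g(e, e))   [R3 at ε]
2. g(a, g(e, e))  →  g(a, e)   [R4 at 2]
3. g(a, e)  →  a   [R4 at ε]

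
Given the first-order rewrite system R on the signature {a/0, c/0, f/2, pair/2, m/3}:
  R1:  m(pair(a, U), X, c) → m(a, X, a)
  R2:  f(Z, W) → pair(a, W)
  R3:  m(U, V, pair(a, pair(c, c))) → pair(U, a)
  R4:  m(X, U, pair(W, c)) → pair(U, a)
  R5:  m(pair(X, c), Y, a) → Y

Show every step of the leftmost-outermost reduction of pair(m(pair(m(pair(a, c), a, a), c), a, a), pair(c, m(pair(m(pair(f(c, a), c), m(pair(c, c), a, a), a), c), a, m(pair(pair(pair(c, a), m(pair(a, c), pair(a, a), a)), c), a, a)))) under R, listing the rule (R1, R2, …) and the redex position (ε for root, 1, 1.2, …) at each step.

1. pair(m(pair(m(pair(a, c), a, a), c), a, a), pair(c, m(pair(m(pair(f(c, a), c), m(pair(c, c), a, a), a), c), a, m(pair(pair(pair(c, a), m(pair(a, c), pair(a, a), a)), c), a, a))))  →  pair(a, pair(c, m(pair(m(pair(f(c, a), c), m(pair(c, c), a, a), a), c), a, m(pair(pair(pair(c, a), m(pair(a, c), pair(a, a), a)), c), a, a))))   [R5 at 1]
2. pair(a, pair(c, m(pair(m(pair(f(c, a), c), m(pair(c, c), a, a), a), c), a, m(pair(pair(pair(c, a), m(pair(a, c), pair(a, a), a)), c), a, a))))  →  pair(a, pair(c, m(pair(m(pair(c, c), a, a), c), a, m(pair(pair(pair(c, a), m(pair(a, c), pair(a, a), a)), c), a, a))))   [R5 at 2.2.1.1]
3. pair(a, pair(c, m(pair(m(pair(c, c), a, a), c), a, m(pair(pair(pair(c, a), m(pair(a, c), pair(a, a), a)), c), a, a))))  →  pair(a, pair(c, m(pair(a, c), a, m(pair(pair(pair(c, a), m(pair(a, c), pair(a, a), a)), c), a, a))))   [R5 at 2.2.1.1]
4. pair(a, pair(c, m(pair(a, c), a, m(pair(pair(pair(c, a), m(pair(a, c), pair(a, a), a)), c), a, a))))  →  pair(a, pair(c, m(pair(a, c), a, a)))   [R5 at 2.2.3]
5. pair(a, pair(c, m(pair(a, c), a, a)))  →  pair(a, pair(c, a))   [R5 at 2.2]

pair(a, pair(c, a))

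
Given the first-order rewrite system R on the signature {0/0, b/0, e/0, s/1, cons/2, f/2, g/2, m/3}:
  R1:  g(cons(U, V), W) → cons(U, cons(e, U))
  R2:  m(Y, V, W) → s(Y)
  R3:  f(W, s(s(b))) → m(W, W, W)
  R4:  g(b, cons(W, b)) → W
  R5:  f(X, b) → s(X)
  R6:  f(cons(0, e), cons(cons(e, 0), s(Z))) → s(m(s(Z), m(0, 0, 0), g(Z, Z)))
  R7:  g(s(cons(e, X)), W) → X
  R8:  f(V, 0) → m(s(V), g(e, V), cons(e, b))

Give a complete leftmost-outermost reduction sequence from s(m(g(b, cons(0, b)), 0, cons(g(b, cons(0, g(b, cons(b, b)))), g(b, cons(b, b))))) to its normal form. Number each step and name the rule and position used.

1. s(m(g(b, cons(0, b)), 0, cons(g(b, cons(0, g(b, cons(b, b)))), g(b, cons(b, b)))))  →  s(s(g(b, cons(0, b))))   [R2 at 1]
2. s(s(g(b, cons(0, b))))  →  s(s(0))   [R4 at 1.1]

s(s(0))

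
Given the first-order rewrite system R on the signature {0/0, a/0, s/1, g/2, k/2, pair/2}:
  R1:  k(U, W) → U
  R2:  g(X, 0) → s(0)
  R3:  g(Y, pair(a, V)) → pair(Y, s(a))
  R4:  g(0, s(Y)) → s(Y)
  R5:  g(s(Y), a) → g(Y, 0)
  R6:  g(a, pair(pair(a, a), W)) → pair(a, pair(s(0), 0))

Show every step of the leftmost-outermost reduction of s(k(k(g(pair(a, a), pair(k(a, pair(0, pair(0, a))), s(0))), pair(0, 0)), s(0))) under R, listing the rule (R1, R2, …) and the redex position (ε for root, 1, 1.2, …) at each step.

1. s(k(k(g(pair(a, a), pair(k(a, pair(0, pair(0, a))), s(0))), pair(0, 0)), s(0)))  →  s(k(g(pair(a, a), pair(k(a, pair(0, pair(0, a))), s(0))), pair(0, 0)))   [R1 at 1]
2. s(k(g(pair(a, a), pair(k(a, pair(0, pair(0, a))), s(0))), pair(0, 0)))  →  s(g(pair(a, a), pair(k(a, pair(0, pair(0, a))), s(0))))   [R1 at 1]
3. s(g(pair(a, a), pair(k(a, pair(0, pair(0, a))), s(0))))  →  s(g(pair(a, a), pair(a, s(0))))   [R1 at 1.2.1]
4. s(g(pair(a, a), pair(a, s(0))))  →  s(pair(pair(a, a), s(a)))   [R3 at 1]

s(pair(pair(a, a), s(a)))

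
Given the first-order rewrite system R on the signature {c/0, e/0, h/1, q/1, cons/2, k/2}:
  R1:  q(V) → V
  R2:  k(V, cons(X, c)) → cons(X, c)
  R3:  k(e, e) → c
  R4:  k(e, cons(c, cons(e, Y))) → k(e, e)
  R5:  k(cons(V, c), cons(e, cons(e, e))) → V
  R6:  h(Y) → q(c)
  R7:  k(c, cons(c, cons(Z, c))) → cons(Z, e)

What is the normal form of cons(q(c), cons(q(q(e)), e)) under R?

1. cons(q(c), cons(q(q(e)), e))  →  cons(c, cons(q(q(e)), e))   [R1 at 1]
2. cons(c, cons(q(q(e)), e))  →  cons(c, cons(q(e), e))   [R1 at 2.1]
3. cons(c, cons(q(e), e))  →  cons(c, cons(e, e))   [R1 at 2.1]

cons(c, cons(e, e))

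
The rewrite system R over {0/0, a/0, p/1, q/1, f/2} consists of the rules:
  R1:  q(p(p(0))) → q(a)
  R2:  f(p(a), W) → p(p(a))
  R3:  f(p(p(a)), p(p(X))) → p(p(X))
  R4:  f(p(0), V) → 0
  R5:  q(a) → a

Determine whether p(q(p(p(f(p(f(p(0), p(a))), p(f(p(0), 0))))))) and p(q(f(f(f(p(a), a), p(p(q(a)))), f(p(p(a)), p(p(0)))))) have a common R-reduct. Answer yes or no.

yes — NF(t₁) = p(a), NF(t₂) = p(a)

Reduce t₁ = p(q(p(p(f(p(f(p(0), p(a))), p(f(p(0), 0))))))):
1. p(q(p(p(f(p(f(p(0), p(a))), p(f(p(0), 0)))))))  →  p(q(p(p(f(p(0), p(f(p(0), 0)))))))   [R4 at 1.1.1.1.1.1]
2. p(q(p(p(f(p(0), p(f(p(0), 0)))))))  →  p(q(p(p(0))))   [R4 at 1.1.1.1]
3. p(q(p(p(0))))  →  p(q(a))   [R1 at 1]
4. p(q(a))  →  p(a)   [R5 at 1]

Reduce t₂ = p(q(f(f(f(p(a), a), p(p(q(a)))), f(p(p(a)), p(p(0)))))):
1. p(q(f(f(f(p(a), a), p(p(q(a)))), f(p(p(a)), p(p(0))))))  →  p(q(f(f(p(p(a)), p(p(q(a)))), f(p(p(a)), p(p(0))))))   [R2 at 1.1.1.1]
2. p(q(f(f(p(p(a)), p(p(q(a)))), f(p(p(a)), p(p(0))))))  →  p(q(f(p(p(q(a))), f(p(p(a)), p(p(0))))))   [R3 at 1.1.1]
3. p(q(f(p(p(q(a))), f(p(p(a)), p(p(0))))))  →  p(q(f(p(p(a)), f(p(p(a)), p(p(0))))))   [R5 at 1.1.1.1.1]
4. p(q(f(p(p(a)), f(p(p(a)), p(p(0))))))  →  p(q(f(p(p(a)), p(p(0)))))   [R3 at 1.1.2]
5. p(q(f(p(p(a)), p(p(0)))))  →  p(q(p(p(0))))   [R3 at 1.1]
6. p(q(p(p(0))))  →  p(q(a))   [R1 at 1]
7. p(q(a))  →  p(a)   [R5 at 1]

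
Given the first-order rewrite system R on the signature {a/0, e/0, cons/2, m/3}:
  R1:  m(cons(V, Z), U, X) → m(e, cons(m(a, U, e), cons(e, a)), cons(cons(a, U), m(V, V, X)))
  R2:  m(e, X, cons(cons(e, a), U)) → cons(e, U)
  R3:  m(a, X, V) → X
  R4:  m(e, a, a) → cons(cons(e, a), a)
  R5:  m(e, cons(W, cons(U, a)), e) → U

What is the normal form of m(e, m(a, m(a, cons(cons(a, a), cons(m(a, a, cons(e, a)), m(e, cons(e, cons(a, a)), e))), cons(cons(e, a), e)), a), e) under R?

1. m(e, m(a, m(a, cons(cons(a, a), cons(m(a, a, cons(e, a)), m(e, cons(e, cons(a, a)), e))), cons(cons(e, a), e)), a), e)  →  m(e, m(a, cons(cons(a, a), cons(m(a, a, cons(e, a)), m(e, cons(e, cons(a, a)), e))), cons(cons(e, a), e)), e)   [R3 at 2]
2. m(e, m(a, cons(cons(a, a), cons(m(a, a, cons(e, a)), m(e, cons(e, cons(a, a)), e))), cons(cons(e, a), e)), e)  →  m(e, cons(cons(a, a), cons(m(a, a, cons(e, a)), m(e, cons(e, cons(a, a)), e))), e)   [R3 at 2]
3. m(e, cons(cons(a, a), cons(m(a, a, cons(e, a)), m(e, cons(e, cons(a, a)), e))), e)  →  m(e, cons(cons(a, a), cons(a, m(e, cons(e, cons(a, a)), e))), e)   [R3 at 2.2.1]
4. m(e, cons(cons(a, a), cons(a, m(e, cons(e, cons(a, a)), e))), e)  →  m(e, cons(cons(a, a), cons(a, a)), e)   [R5 at 2.2.2]
5. m(e, cons(cons(a, a), cons(a, a)), e)  →  a   [R5 at ε]

a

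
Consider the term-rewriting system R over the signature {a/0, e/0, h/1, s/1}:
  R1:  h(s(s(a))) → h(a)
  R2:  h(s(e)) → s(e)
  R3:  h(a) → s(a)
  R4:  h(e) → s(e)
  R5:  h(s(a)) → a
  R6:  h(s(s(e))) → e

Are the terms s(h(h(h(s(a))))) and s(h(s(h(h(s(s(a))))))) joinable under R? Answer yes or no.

Reduce t₁ = s(h(h(h(s(a))))):
1. s(h(h(h(s(a)))))  →  s(h(h(a)))   [R5 at 1.1.1]
2. s(h(h(a)))  →  s(h(s(a)))   [R3 at 1.1]
3. s(h(s(a)))  →  s(a)   [R5 at 1]

Reduce t₂ = s(h(s(h(h(s(s(a))))))):
1. s(h(s(h(h(s(s(a)))))))  →  s(h(s(h(h(a)))))   [R1 at 1.1.1.1]
2. s(h(s(h(h(a)))))  →  s(h(s(h(s(a)))))   [R3 at 1.1.1.1]
3. s(h(s(h(s(a)))))  →  s(h(s(a)))   [R5 at 1.1.1]
4. s(h(s(a)))  →  s(a)   [R5 at 1]

yes — NF(t₁) = s(a), NF(t₂) = s(a)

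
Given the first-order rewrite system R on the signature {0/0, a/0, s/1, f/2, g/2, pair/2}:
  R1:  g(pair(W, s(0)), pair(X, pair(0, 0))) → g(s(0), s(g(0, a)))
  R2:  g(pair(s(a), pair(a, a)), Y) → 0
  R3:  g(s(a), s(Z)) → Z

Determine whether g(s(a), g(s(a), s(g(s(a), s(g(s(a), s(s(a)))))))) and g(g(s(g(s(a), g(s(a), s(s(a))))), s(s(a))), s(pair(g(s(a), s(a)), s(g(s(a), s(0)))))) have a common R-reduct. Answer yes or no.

Reduce t₁ = g(s(a), g(s(a), s(g(s(a), s(g(s(a), s(s(a)))))))):
1. g(s(a), g(s(a), s(g(s(a), s(g(s(a), s(s(a))))))))  →  g(s(a), g(s(a), s(g(s(a), s(s(a))))))   [R3 at 2]
2. g(s(a), g(s(a), s(g(s(a), s(s(a))))))  →  g(s(a), g(s(a), s(s(a))))   [R3 at 2]
3. g(s(a), g(s(a), s(s(a))))  →  g(s(a), s(a))   [R3 at 2]
4. g(s(a), s(a))  →  a   [R3 at ε]

Reduce t₂ = g(g(s(g(s(a), g(s(a), s(s(a))))), s(s(a))), s(pair(g(s(a), s(a)), s(g(s(a), s(0)))))):
1. g(g(s(g(s(a), g(s(a), s(s(a))))), s(s(a))), s(pair(g(s(a), s(a)), s(g(s(a), s(0))))))  →  g(g(s(g(s(a), s(a))), s(s(a))), s(pair(g(s(a), s(a)), s(g(s(a), s(0))))))   [R3 at 1.1.1.2]
2. g(g(s(g(s(a), s(a))), s(s(a))), s(pair(g(s(a), s(a)), s(g(s(a), s(0))))))  →  g(g(s(a), s(s(a))), s(pair(g(s(a), s(a)), s(g(s(a), s(0))))))   [R3 at 1.1.1]
3. g(g(s(a), s(s(a))), s(pair(g(s(a), s(a)), s(g(s(a), s(0))))))  →  g(s(a), s(pair(g(s(a), s(a)), s(g(s(a), s(0))))))   [R3 at 1]
4. g(s(a), s(pair(g(s(a), s(a)), s(g(s(a), s(0))))))  →  pair(g(s(a), s(a)), s(g(s(a), s(0))))   [R3 at ε]
5. pair(g(s(a), s(a)), s(g(s(a), s(0))))  →  pair(a, s(g(s(a), s(0))))   [R3 at 1]
6. pair(a, s(g(s(a), s(0))))  →  pair(a, s(0))   [R3 at 2.1]

no — NF(t₁) = a, NF(t₂) = pair(a, s(0))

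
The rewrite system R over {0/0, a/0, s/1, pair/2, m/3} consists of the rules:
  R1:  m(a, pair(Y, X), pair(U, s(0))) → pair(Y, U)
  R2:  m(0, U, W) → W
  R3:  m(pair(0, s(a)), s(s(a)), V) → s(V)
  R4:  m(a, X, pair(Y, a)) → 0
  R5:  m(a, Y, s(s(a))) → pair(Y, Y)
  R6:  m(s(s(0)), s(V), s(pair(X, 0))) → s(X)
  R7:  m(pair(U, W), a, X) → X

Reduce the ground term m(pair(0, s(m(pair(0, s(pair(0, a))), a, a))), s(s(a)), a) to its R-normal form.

s(a)

1. m(pair(0, s(m(pair(0, s(pair(0, a))), a, a))), s(s(a)), a)  →  m(pair(0, s(a)), s(s(a)), a)   [R7 at 1.2.1]
2. m(pair(0, s(a)), s(s(a)), a)  →  s(a)   [R3 at ε]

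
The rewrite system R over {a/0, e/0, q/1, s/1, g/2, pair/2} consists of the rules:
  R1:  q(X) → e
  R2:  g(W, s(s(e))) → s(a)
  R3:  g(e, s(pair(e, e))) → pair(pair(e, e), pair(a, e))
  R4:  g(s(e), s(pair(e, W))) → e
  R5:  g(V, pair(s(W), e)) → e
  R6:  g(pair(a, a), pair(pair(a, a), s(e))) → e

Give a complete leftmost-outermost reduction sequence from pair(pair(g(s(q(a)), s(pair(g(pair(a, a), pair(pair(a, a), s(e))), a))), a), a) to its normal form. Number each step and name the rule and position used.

pair(pair(e, a), a)

1. pair(pair(g(s(q(a)), s(pair(g(pair(a, a), pair(pair(a, a), s(e))), a))), a), a)  →  pair(pair(g(s(e), s(pair(g(pair(a, a), pair(pair(a, a), s(e))), a))), a), a)   [R1 at 1.1.1.1]
2. pair(pair(g(s(e), s(pair(g(pair(a, a), pair(pair(a, a), s(e))), a))), a), a)  →  pair(pair(g(s(e), s(pair(e, a))), a), a)   [R6 at 1.1.2.1.1]
3. pair(pair(g(s(e), s(pair(e, a))), a), a)  →  pair(pair(e, a), a)   [R4 at 1.1]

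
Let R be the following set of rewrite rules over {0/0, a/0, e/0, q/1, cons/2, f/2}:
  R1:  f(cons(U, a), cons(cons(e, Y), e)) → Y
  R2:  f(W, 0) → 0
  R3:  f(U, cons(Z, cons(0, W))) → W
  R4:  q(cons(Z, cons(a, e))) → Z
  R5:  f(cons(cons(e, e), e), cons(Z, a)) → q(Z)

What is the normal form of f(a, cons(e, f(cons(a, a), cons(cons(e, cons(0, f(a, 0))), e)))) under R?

1. f(a, cons(e, f(cons(a, a), cons(cons(e, cons(0, f(a, 0))), e))))  →  f(a, cons(e, cons(0, f(a, 0))))   [R1 at 2.2]
2. f(a, cons(e, cons(0, f(a, 0))))  →  f(a, 0)   [R3 at ε]
3. f(a, 0)  →  0   [R2 at ε]

0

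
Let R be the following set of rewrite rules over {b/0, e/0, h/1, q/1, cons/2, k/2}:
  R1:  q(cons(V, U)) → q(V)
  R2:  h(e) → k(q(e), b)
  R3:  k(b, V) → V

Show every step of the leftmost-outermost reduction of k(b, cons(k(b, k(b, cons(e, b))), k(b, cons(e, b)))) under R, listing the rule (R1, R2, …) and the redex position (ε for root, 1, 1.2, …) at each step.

cons(cons(e, b), cons(e, b))

1. k(b, cons(k(b, k(b, cons(e, b))), k(b, cons(e, b))))  →  cons(k(b, k(b, cons(e, b))), k(b, cons(e, b)))   [R3 at ε]
2. cons(k(b, k(b, cons(e, b))), k(b, cons(e, b)))  →  cons(k(b, cons(e, b)), k(b, cons(e, b)))   [R3 at 1]
3. cons(k(b, cons(e, b)), k(b, cons(e, b)))  →  cons(cons(e, b), k(b, cons(e, b)))   [R3 at 1]
4. cons(cons(e, b), k(b, cons(e, b)))  →  cons(cons(e, b), cons(e, b))   [R3 at 2]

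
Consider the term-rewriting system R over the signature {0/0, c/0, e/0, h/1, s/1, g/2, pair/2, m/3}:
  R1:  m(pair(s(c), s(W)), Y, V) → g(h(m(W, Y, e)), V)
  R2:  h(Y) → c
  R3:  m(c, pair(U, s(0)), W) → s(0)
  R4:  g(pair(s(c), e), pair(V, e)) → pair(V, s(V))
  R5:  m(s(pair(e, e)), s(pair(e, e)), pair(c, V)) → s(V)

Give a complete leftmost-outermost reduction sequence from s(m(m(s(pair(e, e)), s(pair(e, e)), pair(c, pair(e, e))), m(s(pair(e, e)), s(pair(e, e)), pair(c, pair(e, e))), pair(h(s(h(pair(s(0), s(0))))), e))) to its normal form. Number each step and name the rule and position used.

1. s(m(m(s(pair(e, e)), s(pair(e, e)), pair(c, pair(e, e))), m(s(pair(e, e)), s(pair(e, e)), pair(c, pair(e, e))), pair(h(s(h(pair(s(0), s(0))))), e)))  →  s(m(s(pair(e, e)), m(s(pair(e, e)), s(pair(e, e)), pair(c, pair(e, e))), pair(h(s(h(pair(s(0), s(0))))), e)))   [R5 at 1.1]
2. s(m(s(pair(e, e)), m(s(pair(e, e)), s(pair(e, e)), pair(c, pair(e, e))), pair(h(s(h(pair(s(0), s(0))))), e)))  →  s(m(s(pair(e, e)), s(pair(e, e)), pair(h(s(h(pair(s(0), s(0))))), e)))   [R5 at 1.2]
3. s(m(s(pair(e, e)), s(pair(e, e)), pair(h(s(h(pair(s(0), s(0))))), e)))  →  s(m(s(pair(e, e)), s(pair(e, e)), pair(c, e)))   [R2 at 1.3.1]
4. s(m(s(pair(e, e)), s(pair(e, e)), pair(c, e)))  →  s(s(e))   [R5 at 1]

s(s(e))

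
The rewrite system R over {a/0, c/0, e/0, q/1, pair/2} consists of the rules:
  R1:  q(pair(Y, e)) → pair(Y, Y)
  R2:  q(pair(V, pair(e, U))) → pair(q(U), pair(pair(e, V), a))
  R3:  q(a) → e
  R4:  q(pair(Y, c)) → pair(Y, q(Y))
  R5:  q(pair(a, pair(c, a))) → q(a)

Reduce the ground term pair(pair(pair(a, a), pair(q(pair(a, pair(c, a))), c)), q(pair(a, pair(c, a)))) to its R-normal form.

1. pair(pair(pair(a, a), pair(q(pair(a, pair(c, a))), c)), q(pair(a, pair(c, a))))  →  pair(pair(pair(a, a), pair(q(a), c)), q(pair(a, pair(c, a))))   [R5 at 1.2.1]
2. pair(pair(pair(a, a), pair(q(a), c)), q(pair(a, pair(c, a))))  →  pair(pair(pair(a, a), pair(e, c)), q(pair(a, pair(c, a))))   [R3 at 1.2.1]
3. pair(pair(pair(a, a), pair(e, c)), q(pair(a, pair(c, a))))  →  pair(pair(pair(a, a), pair(e, c)), q(a))   [R5 at 2]
4. pair(pair(pair(a, a), pair(e, c)), q(a))  →  pair(pair(pair(a, a), pair(e, c)), e)   [R3 at 2]

pair(pair(pair(a, a), pair(e, c)), e)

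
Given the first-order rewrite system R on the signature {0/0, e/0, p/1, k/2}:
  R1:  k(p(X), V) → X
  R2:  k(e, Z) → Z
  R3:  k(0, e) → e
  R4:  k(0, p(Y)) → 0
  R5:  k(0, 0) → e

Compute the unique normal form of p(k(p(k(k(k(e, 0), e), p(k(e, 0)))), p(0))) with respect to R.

1. p(k(p(k(k(k(e, 0), e), p(k(e, 0)))), p(0)))  →  p(k(k(k(e, 0), e), p(k(e, 0))))   [R1 at 1]
2. p(k(k(k(e, 0), e), p(k(e, 0))))  →  p(k(k(0, e), p(k(e, 0))))   [R2 at 1.1.1]
3. p(k(k(0, e), p(k(e, 0))))  →  p(k(e, p(k(e, 0))))   [R3 at 1.1]
4. p(k(e, p(k(e, 0))))  →  p(p(k(e, 0)))   [R2 at 1]
5. p(p(k(e, 0)))  →  p(p(0))   [R2 at 1.1]

p(p(0))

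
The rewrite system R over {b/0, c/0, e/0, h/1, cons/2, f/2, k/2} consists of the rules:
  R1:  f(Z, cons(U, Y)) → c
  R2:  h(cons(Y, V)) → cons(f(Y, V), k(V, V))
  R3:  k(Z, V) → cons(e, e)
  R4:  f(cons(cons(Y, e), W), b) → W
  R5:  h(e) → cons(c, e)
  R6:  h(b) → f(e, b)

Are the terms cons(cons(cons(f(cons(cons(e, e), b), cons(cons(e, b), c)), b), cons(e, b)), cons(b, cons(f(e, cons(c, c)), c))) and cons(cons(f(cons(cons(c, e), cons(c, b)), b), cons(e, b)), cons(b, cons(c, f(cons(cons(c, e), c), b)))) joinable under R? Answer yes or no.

yes — NF(t₁) = cons(cons(cons(c, b), cons(e, b)), cons(b, cons(c, c))), NF(t₂) = cons(cons(cons(c, b), cons(e, b)), cons(b, cons(c, c)))

Reduce t₁ = cons(cons(cons(f(cons(cons(e, e), b), cons(cons(e, b), c)), b), cons(e, b)), cons(b, cons(f(e, cons(c, c)), c))):
1. cons(cons(cons(f(cons(cons(e, e), b), cons(cons(e, b), c)), b), cons(e, b)), cons(b, cons(f(e, cons(c, c)), c)))  →  cons(cons(cons(c, b), cons(e, b)), cons(b, cons(f(e, cons(c, c)), c)))   [R1 at 1.1.1]
2. cons(cons(cons(c, b), cons(e, b)), cons(b, cons(f(e, cons(c, c)), c)))  →  cons(cons(cons(c, b), cons(e, b)), cons(b, cons(c, c)))   [R1 at 2.2.1]

Reduce t₂ = cons(cons(f(cons(cons(c, e), cons(c, b)), b), cons(e, b)), cons(b, cons(c, f(cons(cons(c, e), c), b)))):
1. cons(cons(f(cons(cons(c, e), cons(c, b)), b), cons(e, b)), cons(b, cons(c, f(cons(cons(c, e), c), b))))  →  cons(cons(cons(c, b), cons(e, b)), cons(b, cons(c, f(cons(cons(c, e), c), b))))   [R4 at 1.1]
2. cons(cons(cons(c, b), cons(e, b)), cons(b, cons(c, f(cons(cons(c, e), c), b))))  →  cons(cons(cons(c, b), cons(e, b)), cons(b, cons(c, c)))   [R4 at 2.2.2]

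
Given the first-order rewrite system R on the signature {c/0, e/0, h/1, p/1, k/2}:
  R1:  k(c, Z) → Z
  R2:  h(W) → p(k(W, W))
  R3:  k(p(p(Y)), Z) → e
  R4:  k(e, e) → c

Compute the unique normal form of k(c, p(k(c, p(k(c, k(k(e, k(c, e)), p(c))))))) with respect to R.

1. k(c, p(k(c, p(k(c, k(k(e, k(c, e)), p(c)))))))  →  p(k(c, p(k(c, k(k(e, k(c, e)), p(c))))))   [R1 at ε]
2. p(k(c, p(k(c, k(k(e, k(c, e)), p(c))))))  →  p(p(k(c, k(k(e, k(c, e)), p(c)))))   [R1 at 1]
3. p(p(k(c, k(k(e, k(c, e)), p(c)))))  →  p(p(k(k(e, k(c, e)), p(c))))   [R1 at 1.1]
4. p(p(k(k(e, k(c, e)), p(c))))  →  p(p(k(k(e, e), p(c))))   [R1 at 1.1.1.2]
5. p(p(k(k(e, e), p(c))))  →  p(p(k(c, p(c))))   [R4 at 1.1.1]
6. p(p(k(c, p(c))))  →  p(p(p(c)))   [R1 at 1.1]

p(p(p(c)))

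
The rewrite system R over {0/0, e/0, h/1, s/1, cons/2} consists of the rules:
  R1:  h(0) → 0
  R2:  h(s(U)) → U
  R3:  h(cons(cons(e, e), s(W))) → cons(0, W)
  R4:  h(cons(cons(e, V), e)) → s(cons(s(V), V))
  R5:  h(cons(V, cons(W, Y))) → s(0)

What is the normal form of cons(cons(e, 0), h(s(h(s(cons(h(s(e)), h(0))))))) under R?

cons(cons(e, 0), cons(e, 0))

1. cons(cons(e, 0), h(s(h(s(cons(h(s(e)), h(0)))))))  →  cons(cons(e, 0), h(s(cons(h(s(e)), h(0)))))   [R2 at 2]
2. cons(cons(e, 0), h(s(cons(h(s(e)), h(0)))))  →  cons(cons(e, 0), cons(h(s(e)), h(0)))   [R2 at 2]
3. cons(cons(e, 0), cons(h(s(e)), h(0)))  →  cons(cons(e, 0), cons(e, h(0)))   [R2 at 2.1]
4. cons(cons(e, 0), cons(e, h(0)))  →  cons(cons(e, 0), cons(e, 0))   [R1 at 2.2]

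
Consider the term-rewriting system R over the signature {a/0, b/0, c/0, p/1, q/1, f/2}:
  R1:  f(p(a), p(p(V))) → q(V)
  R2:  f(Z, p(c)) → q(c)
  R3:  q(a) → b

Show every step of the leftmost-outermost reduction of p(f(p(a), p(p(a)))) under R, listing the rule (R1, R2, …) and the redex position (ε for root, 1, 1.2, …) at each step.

1. p(f(p(a), p(p(a))))  →  p(q(a))   [R1 at 1]
2. p(q(a))  →  p(b)   [R3 at 1]

p(b)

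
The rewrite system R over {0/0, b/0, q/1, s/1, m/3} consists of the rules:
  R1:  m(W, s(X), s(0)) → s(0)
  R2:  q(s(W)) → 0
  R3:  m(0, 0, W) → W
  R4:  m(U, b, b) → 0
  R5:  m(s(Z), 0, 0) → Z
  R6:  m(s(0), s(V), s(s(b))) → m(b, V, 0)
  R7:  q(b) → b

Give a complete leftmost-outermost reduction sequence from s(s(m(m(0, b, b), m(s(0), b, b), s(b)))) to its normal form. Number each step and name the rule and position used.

s(s(s(b)))

1. s(s(m(m(0, b, b), m(s(0), b, b), s(b))))  →  s(s(m(0, m(s(0), b, b), s(b))))   [R4 at 1.1.1]
2. s(s(m(0, m(s(0), b, b), s(b))))  →  s(s(m(0, 0, s(b))))   [R4 at 1.1.2]
3. s(s(m(0, 0, s(b))))  →  s(s(s(b)))   [R3 at 1.1]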